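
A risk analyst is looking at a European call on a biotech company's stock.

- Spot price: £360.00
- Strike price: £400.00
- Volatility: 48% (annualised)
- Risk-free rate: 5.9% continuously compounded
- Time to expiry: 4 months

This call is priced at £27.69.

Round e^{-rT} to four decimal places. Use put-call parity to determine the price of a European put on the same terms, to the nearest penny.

exp(−rT) = exp(−0.059·0.3333) = 0.9805
Put-call parity: C − P = S − K·e^(−rT) = 360 − 400·0.9805 = 360 − 392.2000 = -32.2000
P = C − (C − P) = 27.69 − (-32.2000) = 59.8900

£59.89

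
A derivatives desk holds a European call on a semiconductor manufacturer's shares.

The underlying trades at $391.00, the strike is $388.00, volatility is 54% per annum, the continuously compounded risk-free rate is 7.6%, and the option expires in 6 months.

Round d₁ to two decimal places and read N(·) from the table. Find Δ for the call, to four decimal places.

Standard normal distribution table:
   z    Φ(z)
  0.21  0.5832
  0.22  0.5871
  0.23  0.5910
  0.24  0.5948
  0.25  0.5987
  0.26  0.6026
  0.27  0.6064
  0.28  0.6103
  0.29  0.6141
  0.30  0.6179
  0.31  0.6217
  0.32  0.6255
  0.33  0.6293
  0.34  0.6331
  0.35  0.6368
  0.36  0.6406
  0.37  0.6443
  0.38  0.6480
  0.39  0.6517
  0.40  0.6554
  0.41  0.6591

0.6217

T = 0.5;  σ√T = 0.3818
d₁ = [ln(391/388) + (0.076 + ½·0.54²)·0.5] / (σ√T) = (0.0077 + 0.1109) / 0.3818 = 0.3106 ≈ 0.31
N(d₁) = N(0.31) = 0.6217
Δ_call = N(d₁) = 0.6217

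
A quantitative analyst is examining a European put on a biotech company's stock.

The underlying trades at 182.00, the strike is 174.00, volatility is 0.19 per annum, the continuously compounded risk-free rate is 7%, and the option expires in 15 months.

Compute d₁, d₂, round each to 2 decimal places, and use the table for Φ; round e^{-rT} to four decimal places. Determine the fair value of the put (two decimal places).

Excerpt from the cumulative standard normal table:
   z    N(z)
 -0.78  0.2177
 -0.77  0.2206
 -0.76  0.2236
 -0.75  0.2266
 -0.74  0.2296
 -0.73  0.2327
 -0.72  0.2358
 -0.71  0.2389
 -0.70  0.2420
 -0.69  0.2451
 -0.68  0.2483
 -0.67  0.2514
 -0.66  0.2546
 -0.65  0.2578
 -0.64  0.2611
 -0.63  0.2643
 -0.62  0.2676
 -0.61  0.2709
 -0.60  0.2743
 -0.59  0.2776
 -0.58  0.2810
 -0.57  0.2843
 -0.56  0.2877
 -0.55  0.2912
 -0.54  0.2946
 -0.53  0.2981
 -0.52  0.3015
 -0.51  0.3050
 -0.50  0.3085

σ√T = 0.19·√1.25 = 0.2124
ln(S/K) + (r + σ²/2)T = ln(182/174) + (0.07 + 0.19²/2)·1.25 = 0.0450 + 0.1101 = 0.1550
d₁ = 0.1550 / 0.2124 = 0.7297 ≈ 0.73
d₂ = d₁ − σ√T = 0.7297 − 0.2124 = 0.5173 ≈ 0.52
e^(−rT) = e^(−0.07·1.25) = 0.9162
N(−d₂) = N(-0.52) = 0.3015;  N(−d₁) = N(-0.73) = 0.2327
P = 174·0.9162·0.3015 − 182·0.2327 = 48.0648 − 42.3514 = 5.7134

5.71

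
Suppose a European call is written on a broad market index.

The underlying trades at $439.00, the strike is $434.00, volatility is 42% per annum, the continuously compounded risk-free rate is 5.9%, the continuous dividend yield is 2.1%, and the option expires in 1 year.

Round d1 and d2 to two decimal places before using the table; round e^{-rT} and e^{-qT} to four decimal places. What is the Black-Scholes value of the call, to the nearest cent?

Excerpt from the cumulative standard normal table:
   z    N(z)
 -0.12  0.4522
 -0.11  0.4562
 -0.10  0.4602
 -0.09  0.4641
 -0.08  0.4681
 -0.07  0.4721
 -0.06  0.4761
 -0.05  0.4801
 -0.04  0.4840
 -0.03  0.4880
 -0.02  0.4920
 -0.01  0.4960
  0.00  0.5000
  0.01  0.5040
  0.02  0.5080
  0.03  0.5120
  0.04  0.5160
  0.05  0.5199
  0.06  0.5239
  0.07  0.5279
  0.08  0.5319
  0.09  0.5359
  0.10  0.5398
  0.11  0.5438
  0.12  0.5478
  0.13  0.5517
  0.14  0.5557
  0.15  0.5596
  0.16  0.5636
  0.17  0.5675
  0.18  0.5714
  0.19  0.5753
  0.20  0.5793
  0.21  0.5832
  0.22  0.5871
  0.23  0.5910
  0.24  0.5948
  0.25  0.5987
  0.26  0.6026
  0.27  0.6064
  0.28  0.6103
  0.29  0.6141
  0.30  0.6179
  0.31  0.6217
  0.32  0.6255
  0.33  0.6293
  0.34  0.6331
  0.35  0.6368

$80.64

σ√T = 0.42·√1 = 0.4200
d₁ = [ln(439/434) + (0.059 − 0.021 + 0.42²/2)·1] / 0.4200 = [0.0115 + 0.1262] / 0.4200 = 0.3277 ⇒ 0.33
d₂ = d₁ − σ√T = 0.3277 − 0.4200 = -0.0923 ⇒ -0.09
e^(−qT) = e^(−0.021·1) = 0.9792;  e^(−rT) = e^(−0.059·1) = 0.9427
C = 439·0.9792·N(0.33) − 434·0.9427·N(-0.09) = 439·0.9792·0.6293 − 434·0.9427·0.4641 = 270.5164 − 189.8781 = 80.6384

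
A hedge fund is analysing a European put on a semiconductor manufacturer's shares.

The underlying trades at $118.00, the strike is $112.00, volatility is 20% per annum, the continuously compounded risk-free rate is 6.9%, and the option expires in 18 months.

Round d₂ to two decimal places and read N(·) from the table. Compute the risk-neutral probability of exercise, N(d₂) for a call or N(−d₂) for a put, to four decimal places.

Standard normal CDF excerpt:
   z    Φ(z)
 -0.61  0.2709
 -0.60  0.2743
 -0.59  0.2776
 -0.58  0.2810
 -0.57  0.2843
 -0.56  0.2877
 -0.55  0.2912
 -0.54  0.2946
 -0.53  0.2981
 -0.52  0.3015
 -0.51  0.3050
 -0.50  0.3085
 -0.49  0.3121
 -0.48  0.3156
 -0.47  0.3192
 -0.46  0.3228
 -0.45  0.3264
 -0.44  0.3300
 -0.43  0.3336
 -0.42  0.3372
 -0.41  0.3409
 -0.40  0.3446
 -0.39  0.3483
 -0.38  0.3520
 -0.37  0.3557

σ√T = 0.2·√1.5 = 0.2449
d₁ = [ln(118/112) + (0.069 + 0.2²/2)·1.5] / 0.2449 = [0.0522 + 0.1335] / 0.2449 = 0.7581 → 0.76
d₂ = d₁ − σ√T = 0.7581 − 0.2449 = 0.5131 → 0.51
Risk-neutral Pr[S_T < K] = N(−d₂) = N(-0.51) = 0.3050

0.3050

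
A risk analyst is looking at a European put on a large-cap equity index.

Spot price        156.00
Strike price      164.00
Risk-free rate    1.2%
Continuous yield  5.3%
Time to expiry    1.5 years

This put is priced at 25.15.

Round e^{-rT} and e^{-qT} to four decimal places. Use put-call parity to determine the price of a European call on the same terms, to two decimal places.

8.15

exp(−qT) = exp(−0.053·1.5) = 0.9236;  exp(−rT) = exp(−0.012·1.5) = 0.9822
Put-call parity: C − P = S·e^(−qT) − K·e^(−rT) = 156·0.9236 − 164·0.9822 = 144.0816 − 161.0808 = -16.9992
C = P + (C − P) = 25.15 + (-16.9992) = 8.1508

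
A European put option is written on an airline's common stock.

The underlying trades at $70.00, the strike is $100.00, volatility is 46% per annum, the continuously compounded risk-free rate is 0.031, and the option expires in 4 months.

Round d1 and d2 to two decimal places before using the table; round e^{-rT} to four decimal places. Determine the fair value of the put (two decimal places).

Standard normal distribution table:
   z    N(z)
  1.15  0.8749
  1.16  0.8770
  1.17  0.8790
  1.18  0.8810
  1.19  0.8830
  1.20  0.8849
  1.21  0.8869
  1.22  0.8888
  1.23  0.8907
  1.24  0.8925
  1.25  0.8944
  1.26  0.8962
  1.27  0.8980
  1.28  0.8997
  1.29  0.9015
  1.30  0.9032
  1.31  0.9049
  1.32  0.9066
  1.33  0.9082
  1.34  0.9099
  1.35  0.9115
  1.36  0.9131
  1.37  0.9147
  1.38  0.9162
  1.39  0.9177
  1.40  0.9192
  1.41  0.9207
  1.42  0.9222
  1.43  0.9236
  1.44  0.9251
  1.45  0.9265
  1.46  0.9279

$30.03

σ√T = 0.46 × 0.5774 = 0.2656
d₁ = [ln(70/100) + (0.031 + 0.46²/2)·0.3333] / 0.2656 = [-0.3567 + 0.0456] / 0.2656 = -1.1713 which rounds to -1.17
d₂ = d₁ − σ√T = -1.1713 − 0.2656 = -1.4369 which rounds to -1.44
e^(−rT) = e^(−0.031·0.3333) = 0.9897
N(−d₂) = N(1.44) = 0.9251;  N(−d₁) = N(1.17) = 0.8790
P = 100·0.9897·0.9251 − 70·0.8790 = 91.5571 − 61.5300 = 30.0271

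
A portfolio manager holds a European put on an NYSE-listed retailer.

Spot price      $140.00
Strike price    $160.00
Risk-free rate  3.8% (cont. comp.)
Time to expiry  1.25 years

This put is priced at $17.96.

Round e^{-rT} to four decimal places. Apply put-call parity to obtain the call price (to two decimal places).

$5.38

exp(−rT) = exp(−0.038·1.25) = 0.9536
Put-call parity: C − P = S − K·e^(−rT) = 140 − 160·0.9536 = 140 − 152.5760 = -12.5760
C = P + (C − P) = 17.96 + (-12.5760) = 5.3840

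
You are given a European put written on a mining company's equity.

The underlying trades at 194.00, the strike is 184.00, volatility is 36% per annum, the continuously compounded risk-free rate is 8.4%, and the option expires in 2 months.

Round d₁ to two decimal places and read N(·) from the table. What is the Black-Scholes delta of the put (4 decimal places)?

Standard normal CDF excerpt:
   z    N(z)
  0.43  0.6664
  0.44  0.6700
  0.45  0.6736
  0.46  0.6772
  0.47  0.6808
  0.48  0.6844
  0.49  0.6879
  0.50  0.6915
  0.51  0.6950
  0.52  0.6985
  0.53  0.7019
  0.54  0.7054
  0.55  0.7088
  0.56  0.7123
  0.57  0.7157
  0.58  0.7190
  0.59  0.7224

σ√T = 0.36·√0.1667 = 0.1470
ln(S/K) + (r + σ²/2)T = ln(194/184) + (0.084 + 0.36²/2)·0.1667 = 0.0529 + 0.0248 = 0.0777
d₁ = 0.0777 / 0.1470 = 0.5288 ≈ 0.53
N(d₁) = N(0.53) = 0.7019
Δ_put = N(d₁) − 1 = 0.7019 − 1 = -0.2981

-0.2981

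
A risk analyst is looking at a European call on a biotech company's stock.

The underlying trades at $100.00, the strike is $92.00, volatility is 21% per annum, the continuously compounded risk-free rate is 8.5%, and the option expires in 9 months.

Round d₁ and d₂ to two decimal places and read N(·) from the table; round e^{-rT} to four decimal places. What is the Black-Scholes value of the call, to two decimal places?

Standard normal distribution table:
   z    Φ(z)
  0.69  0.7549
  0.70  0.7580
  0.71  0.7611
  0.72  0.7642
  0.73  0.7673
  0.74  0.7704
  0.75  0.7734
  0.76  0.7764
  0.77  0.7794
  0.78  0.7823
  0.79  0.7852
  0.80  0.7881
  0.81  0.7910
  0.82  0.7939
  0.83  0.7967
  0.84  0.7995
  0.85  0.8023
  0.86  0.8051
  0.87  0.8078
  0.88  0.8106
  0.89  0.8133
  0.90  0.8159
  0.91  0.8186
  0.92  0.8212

T = 0.75;  σ√T = 0.1819
d₁ = [ln(100/92) + (0.085 + 0.21²/2)·0.75] / 0.1819 = [0.0834 + 0.0803] / 0.1819 = 0.8999 → 0.90
d₂ = d₁ − σ√T = 0.8999 − 0.1819 = 0.7181 → 0.72
exp(−rT) = exp(−0.085·0.75) = 0.9382
N(d₁) = N(0.90) = 0.8159;  N(d₂) = N(0.72) = 0.7642
C = 100·0.8159 − 92·0.9382·0.7642 = 81.5900 − 65.9615 = 15.6285

$15.63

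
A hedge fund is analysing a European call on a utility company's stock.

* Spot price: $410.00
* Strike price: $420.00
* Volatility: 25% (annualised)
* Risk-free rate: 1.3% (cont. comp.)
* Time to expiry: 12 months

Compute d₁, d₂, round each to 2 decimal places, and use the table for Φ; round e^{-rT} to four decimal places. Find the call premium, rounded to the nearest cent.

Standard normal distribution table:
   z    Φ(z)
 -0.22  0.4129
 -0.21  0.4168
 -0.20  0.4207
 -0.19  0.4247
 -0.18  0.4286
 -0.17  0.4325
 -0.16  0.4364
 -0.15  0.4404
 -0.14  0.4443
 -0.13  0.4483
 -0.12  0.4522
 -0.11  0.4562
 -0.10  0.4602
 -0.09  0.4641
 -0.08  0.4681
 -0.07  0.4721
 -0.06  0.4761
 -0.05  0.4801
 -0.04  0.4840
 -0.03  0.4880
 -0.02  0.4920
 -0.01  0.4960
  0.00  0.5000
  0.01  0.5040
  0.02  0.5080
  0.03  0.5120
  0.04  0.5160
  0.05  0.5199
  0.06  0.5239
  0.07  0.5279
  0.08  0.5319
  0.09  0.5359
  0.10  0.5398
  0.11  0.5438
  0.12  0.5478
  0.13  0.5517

$38.77

σ√T = 0.25 × 1.0000 = 0.2500
ln(S/K) + (r + σ²/2)T = ln(410/420) + (0.013 + 0.25²/2)·1 = -0.0241 + 0.0442 = 0.0202
d₁ = 0.0202 / 0.2500 = 0.0806 which rounds to 0.08
d₂ = d₁ − σ√T = 0.0806 − 0.2500 = -0.1694 which rounds to -0.17
exp(−rT) = exp(−0.013·1) = 0.9871
C = 410·N(0.08) − 420·0.9871·N(-0.17) = 410·0.5319 − 420·0.9871·0.4325 = 218.0790 − 179.3067 = 38.7723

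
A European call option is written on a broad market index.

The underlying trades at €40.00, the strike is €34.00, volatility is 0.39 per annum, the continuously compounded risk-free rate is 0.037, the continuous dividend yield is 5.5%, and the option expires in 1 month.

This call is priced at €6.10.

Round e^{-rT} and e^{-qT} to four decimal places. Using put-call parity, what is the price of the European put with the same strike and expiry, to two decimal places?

e^(−qT) = e^(−0.055·0.08333) = 0.9954;  e^(−rT) = e^(−0.037·0.08333) = 0.9969
Put-call parity: C − P = S·e^(−qT) − K·e^(−rT) = 40·0.9954 − 34·0.9969 = 39.8160 − 33.8946 = 5.9214
P = C − (C − P) = 6.10 − (5.9214) = 0.1786

€0.18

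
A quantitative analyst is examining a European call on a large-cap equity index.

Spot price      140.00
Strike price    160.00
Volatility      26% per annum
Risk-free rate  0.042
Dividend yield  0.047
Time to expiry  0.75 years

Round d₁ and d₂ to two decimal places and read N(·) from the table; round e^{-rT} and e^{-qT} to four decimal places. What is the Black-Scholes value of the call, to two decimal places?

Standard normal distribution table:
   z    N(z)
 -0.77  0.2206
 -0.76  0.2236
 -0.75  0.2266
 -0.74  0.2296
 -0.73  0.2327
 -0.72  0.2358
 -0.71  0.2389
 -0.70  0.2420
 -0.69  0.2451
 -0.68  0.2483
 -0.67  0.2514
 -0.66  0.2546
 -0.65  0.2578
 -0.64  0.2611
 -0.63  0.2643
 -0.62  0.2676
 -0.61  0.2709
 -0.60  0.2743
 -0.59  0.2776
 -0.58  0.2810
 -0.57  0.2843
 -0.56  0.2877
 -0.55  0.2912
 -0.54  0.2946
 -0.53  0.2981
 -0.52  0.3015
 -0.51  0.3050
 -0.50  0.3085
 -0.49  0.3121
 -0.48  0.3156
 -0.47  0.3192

σ√T = 0.26·√0.75 = 0.2252
d₁ = [ln(140/160) + (0.042 − 0.047 + 0.26²/2)·0.75] / 0.2252 = [-0.1335 + 0.0216] / 0.2252 = -0.4971 ≈ -0.50
d₂ = d₁ − σ√T = -0.4971 − 0.2252 = -0.7223 ≈ -0.72
e^(−qT) = e^(−0.047·0.75) = 0.9654;  e^(−rT) = e^(−0.042·0.75) = 0.9690
N(d₁) = N(-0.50) = 0.3085;  N(d₂) = N(-0.72) = 0.2358
C = 140·0.9654·0.3085 − 160·0.9690·0.2358 = 41.6956 − 36.5584 = 5.1372

5.14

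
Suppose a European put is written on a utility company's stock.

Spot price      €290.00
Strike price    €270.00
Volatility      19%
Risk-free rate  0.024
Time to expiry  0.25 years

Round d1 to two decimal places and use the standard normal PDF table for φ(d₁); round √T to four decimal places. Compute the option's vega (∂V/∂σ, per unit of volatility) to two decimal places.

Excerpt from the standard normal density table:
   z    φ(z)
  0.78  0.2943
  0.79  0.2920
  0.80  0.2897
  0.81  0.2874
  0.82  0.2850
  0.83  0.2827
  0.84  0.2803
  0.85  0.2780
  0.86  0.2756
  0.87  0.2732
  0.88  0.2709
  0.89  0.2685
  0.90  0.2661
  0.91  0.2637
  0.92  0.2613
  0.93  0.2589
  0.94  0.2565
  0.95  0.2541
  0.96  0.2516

39.96

T = 0.25;  σ√T = 0.0950
d₁ = [ln(290/270) + (0.024 + ½·0.19²)·0.25] / (σ√T) = (0.0715 + 0.0105) / 0.0950 = 0.8629 → 0.86
√T = √0.25 = 0.5000
φ(d₁) = φ(0.86) = 0.2756
vega = S·φ(d₁)·√T = 290·0.2756·0.5000 = 39.9620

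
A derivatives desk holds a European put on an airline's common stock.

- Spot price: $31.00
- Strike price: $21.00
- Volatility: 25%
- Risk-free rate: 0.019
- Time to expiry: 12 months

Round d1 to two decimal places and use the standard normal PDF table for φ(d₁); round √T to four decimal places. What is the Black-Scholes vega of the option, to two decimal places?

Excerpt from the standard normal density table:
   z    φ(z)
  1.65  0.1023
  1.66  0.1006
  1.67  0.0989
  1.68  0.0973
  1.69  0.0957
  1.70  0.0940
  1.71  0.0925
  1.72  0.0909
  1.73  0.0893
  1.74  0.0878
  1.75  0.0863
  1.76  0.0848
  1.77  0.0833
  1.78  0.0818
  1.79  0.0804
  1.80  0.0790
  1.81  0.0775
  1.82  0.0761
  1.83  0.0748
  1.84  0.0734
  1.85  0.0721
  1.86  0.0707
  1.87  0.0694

T = 1;  σ√T = 0.2500
ln(S/K) + (r + σ²/2)T = ln(31/21) + (0.019 + 0.25²/2)·1 = 0.3895 + 0.0503 = 0.4397
d₁ = 0.4397 / 0.2500 = 1.7589 → 1.76
√T = √1 = 1.0000
φ(d₁) = φ(1.76) = 0.0848
vega = S·φ(d₁)·√T = 31·0.0848·1.0000 = 2.6288
(The call has the same vega.)

2.63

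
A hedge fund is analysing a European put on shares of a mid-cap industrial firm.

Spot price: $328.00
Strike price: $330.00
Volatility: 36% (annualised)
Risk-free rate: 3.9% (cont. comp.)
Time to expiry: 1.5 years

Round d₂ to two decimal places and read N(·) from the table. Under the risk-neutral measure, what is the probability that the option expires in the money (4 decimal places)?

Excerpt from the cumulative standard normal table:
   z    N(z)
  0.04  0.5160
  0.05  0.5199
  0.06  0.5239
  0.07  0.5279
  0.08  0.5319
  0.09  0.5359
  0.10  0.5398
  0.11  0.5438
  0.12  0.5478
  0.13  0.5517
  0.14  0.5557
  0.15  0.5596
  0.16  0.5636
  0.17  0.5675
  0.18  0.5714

0.5398

σ√T = 0.36 × 1.2247 = 0.4409
d₁ = [ln(328/330) + (0.039 + 0.36²/2)·1.5] / 0.4409 = [-0.0061 + 0.1557] / 0.4409 = 0.3393 ⇒ 0.34
d₂ = d₁ − σ√T = 0.3393 − 0.4409 = -0.1016 ⇒ -0.10
Pr(exercise) under Q = N(−d₂) = N(0.10) = 0.5398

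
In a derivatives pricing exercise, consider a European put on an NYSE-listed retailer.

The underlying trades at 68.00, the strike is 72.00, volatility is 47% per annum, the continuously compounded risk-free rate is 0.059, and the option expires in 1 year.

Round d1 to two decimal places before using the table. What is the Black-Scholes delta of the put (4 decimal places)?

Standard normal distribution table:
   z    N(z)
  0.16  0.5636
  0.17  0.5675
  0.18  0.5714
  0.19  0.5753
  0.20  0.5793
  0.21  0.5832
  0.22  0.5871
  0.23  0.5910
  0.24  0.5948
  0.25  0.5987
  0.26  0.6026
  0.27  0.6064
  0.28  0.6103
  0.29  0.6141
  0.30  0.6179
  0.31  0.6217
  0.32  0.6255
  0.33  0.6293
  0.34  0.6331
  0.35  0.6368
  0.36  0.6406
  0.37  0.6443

T = 1;  σ√T = 0.4700
d₁ = [ln(68/72) + (0.059 + 0.47²/2)·1] / 0.4700 = [-0.0572 + 0.1694] / 0.4700 = 0.2389 ≈ 0.24
N(d₁) = N(0.24) = 0.5948
Δ_put = N(d₁) − 1 = 0.5948 − 1 = -0.4052

-0.4052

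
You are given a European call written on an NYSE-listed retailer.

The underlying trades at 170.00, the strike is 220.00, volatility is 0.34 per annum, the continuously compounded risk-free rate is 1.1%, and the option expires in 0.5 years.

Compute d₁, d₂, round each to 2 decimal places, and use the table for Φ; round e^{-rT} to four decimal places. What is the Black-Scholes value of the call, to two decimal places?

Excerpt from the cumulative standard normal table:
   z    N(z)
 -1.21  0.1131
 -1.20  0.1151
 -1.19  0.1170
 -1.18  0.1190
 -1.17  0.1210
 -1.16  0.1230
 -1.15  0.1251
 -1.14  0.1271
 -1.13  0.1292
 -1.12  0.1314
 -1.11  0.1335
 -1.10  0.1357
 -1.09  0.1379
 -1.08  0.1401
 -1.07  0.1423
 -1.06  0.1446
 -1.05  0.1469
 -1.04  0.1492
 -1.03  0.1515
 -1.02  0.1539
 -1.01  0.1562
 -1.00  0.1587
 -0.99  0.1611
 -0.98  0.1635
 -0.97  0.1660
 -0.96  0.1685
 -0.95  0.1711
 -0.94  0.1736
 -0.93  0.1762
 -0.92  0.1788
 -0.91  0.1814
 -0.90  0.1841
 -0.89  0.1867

3.48

σ√T = 0.34 × 0.7071 = 0.2404
d₁ = [ln(170/220) + (0.011 + ½·0.34²)·0.5] / (σ√T) = (-0.2578 + 0.0344) / 0.2404 = -0.9293 → -0.93
d₂ = -0.9293 − 0.2404 = -1.1698 → -1.17
e^(−rT) = e^(−0.011·0.5) = 0.9945
N(d₁) = N(-0.93) = 0.1762;  N(d₂) = N(-1.17) = 0.1210
C = 170·0.1762 − 220·0.9945·0.1210 = 29.9540 − 26.4736 = 3.4804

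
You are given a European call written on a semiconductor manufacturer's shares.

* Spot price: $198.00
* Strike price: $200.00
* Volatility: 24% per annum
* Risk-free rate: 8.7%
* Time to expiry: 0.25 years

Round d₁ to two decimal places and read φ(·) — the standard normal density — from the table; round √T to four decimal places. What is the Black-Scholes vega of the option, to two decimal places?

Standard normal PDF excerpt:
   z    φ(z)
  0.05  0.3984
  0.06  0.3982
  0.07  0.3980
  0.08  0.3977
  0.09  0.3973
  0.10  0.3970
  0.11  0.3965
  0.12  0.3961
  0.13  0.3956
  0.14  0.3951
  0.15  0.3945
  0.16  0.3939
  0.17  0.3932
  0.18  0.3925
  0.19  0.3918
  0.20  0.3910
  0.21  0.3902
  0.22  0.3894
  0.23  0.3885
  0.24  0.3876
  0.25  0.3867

39.00

σ√T = 0.24 × 0.5000 = 0.1200
d₁ = [ln(198/200) + (0.087 + ½·0.24²)·0.25] / (σ√T) = (-0.0101 + 0.0289) / 0.1200 = 0.1575 → 0.16
√T = √0.25 = 0.5000
φ(d₁) = φ(0.16) = 0.3939
vega = S·φ(d₁)·√T = 198·0.3939·0.5000 = 38.9961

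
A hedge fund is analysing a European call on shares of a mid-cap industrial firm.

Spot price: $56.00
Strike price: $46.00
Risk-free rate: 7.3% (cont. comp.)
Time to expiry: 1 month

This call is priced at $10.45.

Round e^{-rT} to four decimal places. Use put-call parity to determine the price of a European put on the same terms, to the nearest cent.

e^(−rT) = e^(−0.073·0.08333) = 0.9939
Put-call parity: C − P = S − K·e^(−rT) = 56 − 46·0.9939 = 56 − 45.7194 = 10.2806
P = C − (C − P) = 10.45 − (10.2806) = 0.1694

$0.17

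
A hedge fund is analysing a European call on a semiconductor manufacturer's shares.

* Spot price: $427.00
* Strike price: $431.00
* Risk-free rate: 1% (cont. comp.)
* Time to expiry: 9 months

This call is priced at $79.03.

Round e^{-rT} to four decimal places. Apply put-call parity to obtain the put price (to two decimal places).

exp(−rT) = exp(−0.01·0.75) = 0.9925
Put-call parity: C − P = S − K·e^(−rT) = 427 − 431·0.9925 = 427 − 427.7675 = -0.7675
P = C − (C − P) = 79.03 − (-0.7675) = 79.7975

$79.80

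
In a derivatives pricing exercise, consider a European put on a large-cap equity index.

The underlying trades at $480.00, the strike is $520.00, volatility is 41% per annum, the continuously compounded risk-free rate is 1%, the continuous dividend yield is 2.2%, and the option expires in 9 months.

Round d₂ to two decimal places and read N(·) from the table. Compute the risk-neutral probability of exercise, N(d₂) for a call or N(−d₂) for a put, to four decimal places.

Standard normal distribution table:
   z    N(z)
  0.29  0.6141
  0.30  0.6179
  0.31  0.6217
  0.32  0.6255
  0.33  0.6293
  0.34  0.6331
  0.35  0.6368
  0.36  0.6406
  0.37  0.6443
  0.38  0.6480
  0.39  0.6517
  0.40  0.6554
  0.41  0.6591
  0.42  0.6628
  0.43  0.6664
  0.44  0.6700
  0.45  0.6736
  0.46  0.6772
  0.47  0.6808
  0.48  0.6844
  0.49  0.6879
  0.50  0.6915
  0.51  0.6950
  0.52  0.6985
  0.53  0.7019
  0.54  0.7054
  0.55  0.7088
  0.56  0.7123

σ√T = 0.41 × 0.8660 = 0.3551
d₁ = [ln(480/520) + (0.01 − 0.022 + ½·0.41²)·0.75] / (σ√T) = (-0.0800 + 0.0540) / 0.3551 = -0.0732 which rounds to -0.07
d₂ = -0.0732 − 0.3551 = -0.4283 which rounds to -0.43
Risk-neutral Pr[S_T < K] = N(−d₂) = N(0.43) = 0.6664

0.6664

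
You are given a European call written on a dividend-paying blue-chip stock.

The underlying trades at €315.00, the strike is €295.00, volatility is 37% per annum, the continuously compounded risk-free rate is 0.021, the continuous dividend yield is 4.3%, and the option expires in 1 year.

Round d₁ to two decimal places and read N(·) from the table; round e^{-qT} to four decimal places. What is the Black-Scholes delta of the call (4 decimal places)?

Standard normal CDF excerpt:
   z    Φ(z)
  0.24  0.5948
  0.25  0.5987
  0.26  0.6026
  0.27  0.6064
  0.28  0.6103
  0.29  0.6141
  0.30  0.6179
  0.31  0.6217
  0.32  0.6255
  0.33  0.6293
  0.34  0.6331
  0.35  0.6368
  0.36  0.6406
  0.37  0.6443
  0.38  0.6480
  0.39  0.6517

T = 1;  σ√T = 0.3700
ln(S/K) + (r − q + σ²/2)T = ln(315/295) + (0.021 − 0.043 + 0.37²/2)·1 = 0.0656 + 0.0465 = 0.1120
d₁ = 0.1120 / 0.3700 = 0.3028 ⇒ 0.30
N(d₁) = N(0.30) = 0.6179
Δ_call = e^(−qT)·N(d₁) = 0.9579·0.6179 = 0.5919

0.5919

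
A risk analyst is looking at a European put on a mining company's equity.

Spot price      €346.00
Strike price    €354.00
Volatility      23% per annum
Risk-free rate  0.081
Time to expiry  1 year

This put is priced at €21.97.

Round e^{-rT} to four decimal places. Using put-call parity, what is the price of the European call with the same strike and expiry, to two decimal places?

€41.51

e^(−rT) = e^(−0.081·1) = 0.9222
Put-call parity: C − P = S − K·e^(−rT) = 346 − 354·0.9222 = 346 − 326.4588 = 19.5412
C = P + (C − P) = 21.97 + (19.5412) = 41.5112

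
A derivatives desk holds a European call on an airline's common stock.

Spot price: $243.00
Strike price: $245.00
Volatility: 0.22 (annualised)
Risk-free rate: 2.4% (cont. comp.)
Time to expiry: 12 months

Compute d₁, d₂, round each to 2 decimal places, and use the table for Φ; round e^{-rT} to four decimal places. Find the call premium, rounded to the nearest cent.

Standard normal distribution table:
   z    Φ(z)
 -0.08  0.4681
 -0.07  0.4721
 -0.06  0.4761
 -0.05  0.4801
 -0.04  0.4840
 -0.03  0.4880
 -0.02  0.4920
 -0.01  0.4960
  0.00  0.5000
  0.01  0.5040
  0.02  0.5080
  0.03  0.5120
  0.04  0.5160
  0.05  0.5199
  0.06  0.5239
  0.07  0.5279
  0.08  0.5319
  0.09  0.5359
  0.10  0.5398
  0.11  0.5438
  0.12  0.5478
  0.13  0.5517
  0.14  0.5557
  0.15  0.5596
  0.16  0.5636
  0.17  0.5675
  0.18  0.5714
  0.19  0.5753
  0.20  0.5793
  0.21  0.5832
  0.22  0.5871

$23.08

σ√T = 0.22 × 1.0000 = 0.2200
d₁ = [ln(243/245) + (0.024 + ½·0.22²)·1] / (σ√T) = (-0.0082 + 0.0482) / 0.2200 = 0.1818 which rounds to 0.18
d₂ = 0.1818 − 0.2200 = -0.0382 which rounds to -0.04
exp(−rT) = exp(−0.024·1) = 0.9763
N(d₁) = N(0.18) = 0.5714;  N(d₂) = N(-0.04) = 0.4840
C = 243·0.5714 − 245·0.9763·0.4840 = 138.8502 − 115.7697 = 23.0805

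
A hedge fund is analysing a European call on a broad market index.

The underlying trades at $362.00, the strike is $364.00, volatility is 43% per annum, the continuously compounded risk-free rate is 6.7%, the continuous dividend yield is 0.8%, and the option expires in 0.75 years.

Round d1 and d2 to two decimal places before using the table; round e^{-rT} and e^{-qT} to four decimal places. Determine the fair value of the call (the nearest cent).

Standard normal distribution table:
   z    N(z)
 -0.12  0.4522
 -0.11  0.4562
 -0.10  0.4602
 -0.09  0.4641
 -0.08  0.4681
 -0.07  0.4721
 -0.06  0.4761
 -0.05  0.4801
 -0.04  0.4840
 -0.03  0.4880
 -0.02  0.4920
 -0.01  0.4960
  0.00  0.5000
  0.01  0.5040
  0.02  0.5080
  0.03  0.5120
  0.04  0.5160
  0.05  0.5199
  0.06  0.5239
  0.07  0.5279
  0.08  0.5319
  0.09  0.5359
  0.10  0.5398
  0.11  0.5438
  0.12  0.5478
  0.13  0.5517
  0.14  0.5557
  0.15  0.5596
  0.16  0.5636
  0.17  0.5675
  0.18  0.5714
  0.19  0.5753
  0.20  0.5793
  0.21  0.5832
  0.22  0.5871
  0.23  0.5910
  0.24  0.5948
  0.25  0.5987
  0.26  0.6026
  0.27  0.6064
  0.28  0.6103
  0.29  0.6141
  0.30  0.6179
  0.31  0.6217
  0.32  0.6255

$58.93

σ√T = 0.43 × 0.8660 = 0.3724
d₁ = [ln(362/364) + (0.067 − 0.008 + ½·0.43²)·0.75] / (σ√T) = (-0.0055 + 0.1136) / 0.3724 = 0.2902 → 0.29
d₂ = 0.2902 − 0.3724 = -0.0822 → -0.08
e^(−qT) = e^(−0.008·0.75) = 0.9940;  e^(−rT) = e^(−0.067·0.75) = 0.9510
N(d₁) = N(0.29) = 0.6141;  N(d₂) = N(-0.08) = 0.4681
C = 362·0.9940·0.6141 − 364·0.9510·0.4681 = 220.9704 − 162.0394 = 58.9310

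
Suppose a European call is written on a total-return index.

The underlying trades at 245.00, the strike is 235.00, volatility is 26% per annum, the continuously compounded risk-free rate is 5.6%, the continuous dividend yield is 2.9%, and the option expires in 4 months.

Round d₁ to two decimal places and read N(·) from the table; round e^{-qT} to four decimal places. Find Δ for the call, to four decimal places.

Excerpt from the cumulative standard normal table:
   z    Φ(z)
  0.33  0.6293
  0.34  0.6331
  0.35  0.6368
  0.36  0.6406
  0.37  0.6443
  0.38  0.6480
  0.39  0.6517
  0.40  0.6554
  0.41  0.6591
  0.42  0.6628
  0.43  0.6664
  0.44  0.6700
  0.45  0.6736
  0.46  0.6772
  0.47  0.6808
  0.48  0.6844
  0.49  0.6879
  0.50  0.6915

0.6528

σ√T = 0.26 × 0.5774 = 0.1501
d₁ = [ln(245/235) + (0.056 − 0.029 + 0.26²/2)·0.3333] / 0.1501 = [0.0417 + 0.0203] / 0.1501 = 0.4126 which rounds to 0.41
N(d₁) = N(0.41) = 0.6591
Δ_call = exp(−qT)·N(d₁) = 0.9904·0.6591 = 0.6528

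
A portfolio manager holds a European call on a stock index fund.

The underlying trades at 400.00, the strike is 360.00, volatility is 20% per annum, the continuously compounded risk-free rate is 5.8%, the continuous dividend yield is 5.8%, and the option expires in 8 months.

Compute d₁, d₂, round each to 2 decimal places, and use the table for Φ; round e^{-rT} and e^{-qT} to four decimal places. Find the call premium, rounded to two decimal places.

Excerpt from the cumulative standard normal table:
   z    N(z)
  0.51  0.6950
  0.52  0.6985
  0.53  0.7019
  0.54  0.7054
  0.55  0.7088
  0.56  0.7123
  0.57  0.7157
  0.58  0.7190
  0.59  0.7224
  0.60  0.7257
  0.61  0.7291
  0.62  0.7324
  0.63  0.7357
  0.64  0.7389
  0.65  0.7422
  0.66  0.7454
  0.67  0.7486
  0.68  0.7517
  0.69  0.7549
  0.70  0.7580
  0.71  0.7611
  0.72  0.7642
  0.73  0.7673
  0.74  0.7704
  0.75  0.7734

σ√T = 0.2·√0.6667 = 0.1633
d₁ = [ln(400/360) + (0.058 − 0.058 + ½·0.2²)·0.6667] / (σ√T) = (0.1054 + 0.0133) / 0.1633 = 0.7268 which rounds to 0.73
d₂ = 0.7268 − 0.1633 = 0.5635 which rounds to 0.56
e^(−qT) = e^(−0.058·0.6667) = 0.9621;  e^(−rT) = e^(−0.058·0.6667) = 0.9621
N(d₁) = N(0.73) = 0.7673;  N(d₂) = N(0.56) = 0.7123
C = 400·0.9621·0.7673 − 360·0.9621·0.7123 = 295.2877 − 246.7094 = 48.5784

48.58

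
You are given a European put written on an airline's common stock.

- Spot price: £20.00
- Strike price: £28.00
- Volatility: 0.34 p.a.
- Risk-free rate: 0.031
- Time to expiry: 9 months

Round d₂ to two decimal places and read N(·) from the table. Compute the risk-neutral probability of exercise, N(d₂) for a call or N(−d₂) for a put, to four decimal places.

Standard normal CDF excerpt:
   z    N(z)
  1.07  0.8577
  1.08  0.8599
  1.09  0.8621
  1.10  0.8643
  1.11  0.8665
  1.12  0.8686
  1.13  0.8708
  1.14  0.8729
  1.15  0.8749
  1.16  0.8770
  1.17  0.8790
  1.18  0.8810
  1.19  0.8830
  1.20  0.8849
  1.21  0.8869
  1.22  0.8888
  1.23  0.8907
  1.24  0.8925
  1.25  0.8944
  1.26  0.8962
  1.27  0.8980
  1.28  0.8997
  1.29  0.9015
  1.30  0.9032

0.8869

σ√T = 0.34 × 0.8660 = 0.2944
ln(S/K) + (r + σ²/2)T = ln(20/28) + (0.031 + 0.34²/2)·0.75 = -0.3365 + 0.0666 = -0.2699
d₁ = -0.2699 / 0.2944 = -0.9165 which rounds to -0.92
d₂ = d₁ − σ√T = -0.9165 − 0.2944 = -1.2110 which rounds to -1.21
Risk-neutral Pr[S_T < K] = N(−d₂) = N(1.21) = 0.8869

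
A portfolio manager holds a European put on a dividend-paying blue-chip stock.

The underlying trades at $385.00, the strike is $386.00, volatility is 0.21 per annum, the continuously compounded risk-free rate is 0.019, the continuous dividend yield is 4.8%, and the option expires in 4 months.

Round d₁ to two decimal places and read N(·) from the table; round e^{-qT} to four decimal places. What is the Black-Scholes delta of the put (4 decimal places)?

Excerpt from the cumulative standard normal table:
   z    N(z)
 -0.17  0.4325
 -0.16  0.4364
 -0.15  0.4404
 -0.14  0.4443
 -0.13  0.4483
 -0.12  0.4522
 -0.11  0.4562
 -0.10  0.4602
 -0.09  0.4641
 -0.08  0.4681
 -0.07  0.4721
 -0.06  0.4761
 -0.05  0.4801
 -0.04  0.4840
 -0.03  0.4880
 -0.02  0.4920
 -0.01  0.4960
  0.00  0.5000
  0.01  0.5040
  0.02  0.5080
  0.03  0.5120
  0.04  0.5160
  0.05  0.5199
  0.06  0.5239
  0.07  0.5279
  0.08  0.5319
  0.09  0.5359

σ√T = 0.21 × 0.5774 = 0.1212
d₁ = [ln(385/386) + (0.019 − 0.048 + 0.21²/2)·0.3333] / 0.1212 = [-0.0026 − 0.0023] / 0.1212 = -0.0405 which rounds to -0.04
N(d₁) = N(-0.04) = 0.4840
Δ_put = exp(−qT)·(N(d₁) − 1) = 0.9841·(0.4840 − 1) = -0.5078

-0.5078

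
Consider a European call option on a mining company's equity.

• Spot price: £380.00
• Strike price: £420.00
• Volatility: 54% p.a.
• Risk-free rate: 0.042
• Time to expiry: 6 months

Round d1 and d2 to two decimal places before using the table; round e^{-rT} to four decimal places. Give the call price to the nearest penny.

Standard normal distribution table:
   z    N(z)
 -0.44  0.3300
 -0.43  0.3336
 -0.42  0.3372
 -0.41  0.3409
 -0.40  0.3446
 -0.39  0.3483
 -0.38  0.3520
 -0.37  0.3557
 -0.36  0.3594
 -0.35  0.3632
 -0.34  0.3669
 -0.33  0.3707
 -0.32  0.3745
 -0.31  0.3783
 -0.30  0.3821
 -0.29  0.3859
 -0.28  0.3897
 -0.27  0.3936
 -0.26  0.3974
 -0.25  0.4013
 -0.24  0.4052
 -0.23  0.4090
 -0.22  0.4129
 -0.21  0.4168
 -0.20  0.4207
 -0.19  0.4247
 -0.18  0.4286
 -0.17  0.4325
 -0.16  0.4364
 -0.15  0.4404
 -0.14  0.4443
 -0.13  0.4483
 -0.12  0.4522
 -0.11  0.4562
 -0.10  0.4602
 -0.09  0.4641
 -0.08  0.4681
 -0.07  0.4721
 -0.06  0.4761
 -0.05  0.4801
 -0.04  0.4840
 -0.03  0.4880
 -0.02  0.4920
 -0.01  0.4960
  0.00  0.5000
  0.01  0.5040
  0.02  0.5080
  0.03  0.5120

σ√T = 0.54·√0.5 = 0.3818
d₁ = [ln(380/420) + (0.042 + ½·0.54²)·0.5] / (σ√T) = (-0.1001 + 0.0939) / 0.3818 = -0.0162 which rounds to -0.02
d₂ = -0.0162 − 0.3818 = -0.3980 which rounds to -0.40
e^(−rT) = e^(−0.042·0.5) = 0.9792
N(d₁) = N(-0.02) = 0.4920;  N(d₂) = N(-0.40) = 0.3446
C = 380·0.4920 − 420·0.9792·0.3446 = 186.9600 − 141.7216 = 45.2384

£45.24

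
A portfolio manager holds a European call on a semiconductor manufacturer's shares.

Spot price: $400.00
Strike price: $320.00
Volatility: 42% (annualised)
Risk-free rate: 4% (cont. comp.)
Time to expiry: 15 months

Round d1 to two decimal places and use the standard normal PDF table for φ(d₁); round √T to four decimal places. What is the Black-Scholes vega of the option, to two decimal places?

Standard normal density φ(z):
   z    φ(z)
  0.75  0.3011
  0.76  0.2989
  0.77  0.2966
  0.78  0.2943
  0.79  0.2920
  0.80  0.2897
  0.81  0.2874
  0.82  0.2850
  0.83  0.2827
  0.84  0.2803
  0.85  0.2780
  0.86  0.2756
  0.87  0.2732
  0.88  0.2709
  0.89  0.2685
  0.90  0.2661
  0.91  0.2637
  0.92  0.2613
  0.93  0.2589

σ√T = 0.42 × 1.1180 = 0.4696
d₁ = [ln(400/320) + (0.04 + 0.42²/2)·1.25] / 0.4696 = [0.2231 + 0.1602] / 0.4696 = 0.8165 → 0.82
√T = √1.25 = 1.1180
φ(d₁) = φ(0.82) = 0.2850
vega = S·φ(d₁)·√T = 400·0.2850·1.1180 = 127.4520

127.45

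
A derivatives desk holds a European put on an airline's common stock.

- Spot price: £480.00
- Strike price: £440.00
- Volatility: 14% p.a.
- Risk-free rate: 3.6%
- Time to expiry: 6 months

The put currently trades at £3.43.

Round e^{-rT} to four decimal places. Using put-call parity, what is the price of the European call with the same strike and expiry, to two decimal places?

£51.26

e^(−rT) = e^(−0.036·0.5) = 0.9822
Put-call parity: C − P = S − K·e^(−rT) = 480 − 440·0.9822 = 480 − 432.1680 = 47.8320
C = P + (C − P) = 3.43 + (47.8320) = 51.2620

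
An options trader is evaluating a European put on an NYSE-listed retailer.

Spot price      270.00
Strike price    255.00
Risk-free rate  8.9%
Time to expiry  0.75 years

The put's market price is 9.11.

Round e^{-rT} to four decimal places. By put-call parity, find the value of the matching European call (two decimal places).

exp(−rT) = exp(−0.089·0.75) = 0.9354
Put-call parity: C − P = S − K·e^(−rT) = 270 − 255·0.9354 = 270 − 238.5270 = 31.4730
C = P + (C − P) = 9.11 + (31.4730) = 40.5830

40.58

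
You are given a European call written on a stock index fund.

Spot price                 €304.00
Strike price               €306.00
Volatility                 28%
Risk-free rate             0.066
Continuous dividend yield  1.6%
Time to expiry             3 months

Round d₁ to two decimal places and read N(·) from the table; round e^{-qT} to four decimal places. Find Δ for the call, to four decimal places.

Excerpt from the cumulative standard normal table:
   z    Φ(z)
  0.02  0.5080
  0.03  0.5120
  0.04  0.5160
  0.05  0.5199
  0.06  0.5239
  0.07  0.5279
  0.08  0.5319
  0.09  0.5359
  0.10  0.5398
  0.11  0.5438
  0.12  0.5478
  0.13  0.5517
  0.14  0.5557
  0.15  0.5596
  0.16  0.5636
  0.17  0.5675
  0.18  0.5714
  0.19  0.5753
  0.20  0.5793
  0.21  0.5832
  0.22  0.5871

σ√T = 0.28 × 0.5000 = 0.1400
d₁ = [ln(304/306) + (0.066 − 0.016 + 0.28²/2)·0.25] / 0.1400 = [-0.0066 + 0.0223] / 0.1400 = 0.1124 ≈ 0.11
N(d₁) = N(0.11) = 0.5438
Δ_call = exp(−qT)·N(d₁) = 0.9960·0.5438 = 0.5416

0.5416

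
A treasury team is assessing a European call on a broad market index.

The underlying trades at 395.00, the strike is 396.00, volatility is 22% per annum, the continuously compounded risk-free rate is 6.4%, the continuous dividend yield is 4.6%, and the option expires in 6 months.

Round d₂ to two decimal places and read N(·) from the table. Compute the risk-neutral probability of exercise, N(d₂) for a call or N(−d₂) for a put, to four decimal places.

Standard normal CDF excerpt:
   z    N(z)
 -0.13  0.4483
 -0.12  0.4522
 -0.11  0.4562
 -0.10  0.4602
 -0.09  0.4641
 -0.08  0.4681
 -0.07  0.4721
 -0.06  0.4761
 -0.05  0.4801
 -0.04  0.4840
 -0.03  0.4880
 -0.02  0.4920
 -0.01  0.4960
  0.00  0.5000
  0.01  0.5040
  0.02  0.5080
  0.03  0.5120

σ√T = 0.22 × 0.7071 = 0.1556
d₁ = [ln(395/396) + (0.064 − 0.046 + 0.22²/2)·0.5] / 0.1556 = [-0.0025 + 0.0211] / 0.1556 = 0.1194 ≈ 0.12
d₂ = d₁ − σ√T = 0.1194 − 0.1556 = -0.0362 ≈ -0.04
Pr(exercise) under Q = N(d₂) = 0.4840

0.4840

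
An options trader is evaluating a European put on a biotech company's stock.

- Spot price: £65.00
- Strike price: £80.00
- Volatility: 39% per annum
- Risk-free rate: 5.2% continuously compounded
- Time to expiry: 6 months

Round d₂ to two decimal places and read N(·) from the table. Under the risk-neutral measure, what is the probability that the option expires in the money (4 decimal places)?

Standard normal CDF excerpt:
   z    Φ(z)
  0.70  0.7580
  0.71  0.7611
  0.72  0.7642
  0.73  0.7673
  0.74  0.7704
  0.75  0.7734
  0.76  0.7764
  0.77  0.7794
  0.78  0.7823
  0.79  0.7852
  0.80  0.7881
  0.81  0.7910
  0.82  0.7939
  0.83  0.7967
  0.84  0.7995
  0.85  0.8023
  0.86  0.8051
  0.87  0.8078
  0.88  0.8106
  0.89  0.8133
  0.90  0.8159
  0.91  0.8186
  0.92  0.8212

σ√T = 0.39·√0.5 = 0.2758
ln(S/K) + (r + σ²/2)T = ln(65/80) + (0.052 + 0.39²/2)·0.5 = -0.2076 + 0.0640 = -0.1436
d₁ = -0.1436 / 0.2758 = -0.5208 → -0.52
d₂ = d₁ − σ√T = -0.5208 − 0.2758 = -0.7965 → -0.80
Pr(exercise) under Q = N(−d₂) = N(0.80) = 0.7881

0.7881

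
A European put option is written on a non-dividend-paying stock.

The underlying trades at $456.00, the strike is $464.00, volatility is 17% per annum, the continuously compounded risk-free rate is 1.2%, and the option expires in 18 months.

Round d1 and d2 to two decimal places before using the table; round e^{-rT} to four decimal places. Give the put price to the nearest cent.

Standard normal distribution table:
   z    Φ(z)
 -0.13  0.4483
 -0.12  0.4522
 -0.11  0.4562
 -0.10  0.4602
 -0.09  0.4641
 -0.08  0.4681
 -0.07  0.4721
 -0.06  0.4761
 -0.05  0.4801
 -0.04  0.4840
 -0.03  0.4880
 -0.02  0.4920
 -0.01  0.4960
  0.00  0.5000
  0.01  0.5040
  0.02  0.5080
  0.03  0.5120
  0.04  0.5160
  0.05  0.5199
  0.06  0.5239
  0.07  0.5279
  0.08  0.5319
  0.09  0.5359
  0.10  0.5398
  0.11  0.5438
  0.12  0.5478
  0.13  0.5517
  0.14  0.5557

σ√T = 0.17·√1.5 = 0.2082
d₁ = [ln(456/464) + (0.012 + ½·0.17²)·1.5] / (σ√T) = (-0.0174 + 0.0397) / 0.2082 = 0.1070 → 0.11
d₂ = 0.1070 − 0.2082 = -0.1012 → -0.10
e^(−rT) = e^(−0.012·1.5) = 0.9822
N(−d₂) = N(0.10) = 0.5398;  N(−d₁) = N(-0.11) = 0.4562
P = 464·0.9822·0.5398 − 456·0.4562 = 246.0089 − 208.0272 = 37.9817

$37.98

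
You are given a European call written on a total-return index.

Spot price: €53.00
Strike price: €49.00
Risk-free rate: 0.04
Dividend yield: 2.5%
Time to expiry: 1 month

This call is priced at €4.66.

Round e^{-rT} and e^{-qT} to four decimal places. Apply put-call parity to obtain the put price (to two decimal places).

€0.61

e^(−qT) = e^(−0.025·0.08333) = 0.9979;  e^(−rT) = e^(−0.04·0.08333) = 0.9967
Put-call parity: C − P = S·e^(−qT) − K·e^(−rT) = 53·0.9979 − 49·0.9967 = 52.8887 − 48.8383 = 4.0504
P = C − (C − P) = 4.66 − (4.0504) = 0.6096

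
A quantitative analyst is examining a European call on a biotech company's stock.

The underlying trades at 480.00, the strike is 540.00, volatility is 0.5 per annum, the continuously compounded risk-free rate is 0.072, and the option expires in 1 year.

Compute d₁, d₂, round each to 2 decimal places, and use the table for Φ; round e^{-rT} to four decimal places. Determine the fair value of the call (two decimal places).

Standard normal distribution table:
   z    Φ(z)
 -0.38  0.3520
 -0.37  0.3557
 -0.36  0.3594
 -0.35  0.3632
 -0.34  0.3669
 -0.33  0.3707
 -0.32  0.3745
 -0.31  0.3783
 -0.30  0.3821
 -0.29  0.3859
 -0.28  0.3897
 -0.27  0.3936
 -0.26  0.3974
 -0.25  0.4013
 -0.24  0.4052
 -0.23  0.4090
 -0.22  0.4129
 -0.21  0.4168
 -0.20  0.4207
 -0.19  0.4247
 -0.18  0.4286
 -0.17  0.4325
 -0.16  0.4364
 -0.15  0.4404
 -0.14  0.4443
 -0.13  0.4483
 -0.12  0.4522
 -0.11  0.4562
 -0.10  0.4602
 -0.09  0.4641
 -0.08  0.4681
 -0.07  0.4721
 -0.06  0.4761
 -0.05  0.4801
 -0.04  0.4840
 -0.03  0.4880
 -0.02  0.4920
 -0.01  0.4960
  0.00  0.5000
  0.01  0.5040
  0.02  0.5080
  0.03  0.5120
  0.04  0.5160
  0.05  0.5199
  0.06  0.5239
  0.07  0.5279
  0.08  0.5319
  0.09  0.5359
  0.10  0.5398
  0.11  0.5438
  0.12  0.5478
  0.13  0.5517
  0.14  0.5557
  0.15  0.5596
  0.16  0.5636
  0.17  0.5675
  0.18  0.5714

σ√T = 0.5·√1 = 0.5000
d₁ = [ln(480/540) + (0.072 + ½·0.5²)·1] / (σ√T) = (-0.1178 + 0.1970) / 0.5000 = 0.1584 → 0.16
d₂ = 0.1584 − 0.5000 = -0.3416 → -0.34
e^(−rT) = e^(−0.072·1) = 0.9305
N(d₁) = N(0.16) = 0.5636;  N(d₂) = N(-0.34) = 0.3669
C = 480·0.5636 − 540·0.9305·0.3669 = 270.5280 − 184.3562 = 86.1718

86.17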